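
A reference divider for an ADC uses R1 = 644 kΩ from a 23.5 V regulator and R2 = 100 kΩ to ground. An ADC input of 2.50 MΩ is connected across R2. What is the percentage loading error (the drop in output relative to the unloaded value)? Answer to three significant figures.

The divider's output (Thévenin) resistance is R1‖R2 = 86.56 kΩ.
Fractional drop under load = R_th/(R_th + R_L) = 86.56 / (86.56 + 2500) = 0.03346.
So the output falls by 3.35 %.

3.35 %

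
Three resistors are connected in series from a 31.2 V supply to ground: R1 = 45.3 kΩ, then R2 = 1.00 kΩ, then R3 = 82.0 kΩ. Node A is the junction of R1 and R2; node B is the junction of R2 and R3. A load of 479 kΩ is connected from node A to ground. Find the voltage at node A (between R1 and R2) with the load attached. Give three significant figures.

Below node A the series string R2+R3 = 83.00 kΩ sits in parallel with the 479 kΩ load: 70.74 kΩ.
V_A = 31.2 × 70.74/(45.3 + 70.74) = 19.0 V.

V ≈ 19.0 V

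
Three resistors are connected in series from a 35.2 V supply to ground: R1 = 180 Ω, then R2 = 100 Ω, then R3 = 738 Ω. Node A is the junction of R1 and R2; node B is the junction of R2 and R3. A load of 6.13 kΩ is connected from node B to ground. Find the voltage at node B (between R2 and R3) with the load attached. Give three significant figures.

V ≈ 24.7 V

At node B, R3 is in parallel with the load: R3‖R_L = 658.7 Ω.
Below node A the resistance is R2 + (R3‖R_L) = 758.7 Ω, so V_A = 35.2 × 758.7/938.7 = 28.45 V.
Then V_B = V_A × (R3‖R_L)/(R2 + R3‖R_L) = 28.45 × 658.7/758.7 = 24.7 V.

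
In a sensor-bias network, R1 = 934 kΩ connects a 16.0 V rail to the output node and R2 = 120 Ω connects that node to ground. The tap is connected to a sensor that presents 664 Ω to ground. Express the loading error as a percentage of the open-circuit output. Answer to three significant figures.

15.3 %

The divider's output (Thévenin) resistance is R1‖R2 = 120.0 Ω.
Fractional drop under load = R_th/(R_th + R_L) = 120.0 / (120.0 + 664) = 0.1530.
So the output falls by 15.3 %.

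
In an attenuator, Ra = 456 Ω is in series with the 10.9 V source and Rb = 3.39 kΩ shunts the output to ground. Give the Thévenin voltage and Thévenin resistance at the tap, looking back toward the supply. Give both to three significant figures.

V_th is the open-circuit tap voltage: 10.9 × 3390/(456 + 3390) = 9.61 V.
With the supply zeroed, Ra and Rb appear in parallel from the tap: R_th = Ra‖Rb = (456 × 3390)/3846 = 402 Ω.

V_th = 9.61 V, R_th = 402 Ω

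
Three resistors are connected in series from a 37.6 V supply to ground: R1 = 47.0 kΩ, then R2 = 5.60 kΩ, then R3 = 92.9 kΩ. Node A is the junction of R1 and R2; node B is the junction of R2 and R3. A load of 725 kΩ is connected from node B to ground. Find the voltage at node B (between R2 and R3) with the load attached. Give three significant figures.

V ≈ 22.9 V

At node B, R3 is in parallel with the load: R3‖R_L = 82.35 kΩ.
Below node A the resistance is R2 + (R3‖R_L) = 87.95 kΩ, so V_A = 37.6 × 87.95/134.9 = 24.50 V.
Then V_B = V_A × (R3‖R_L)/(R2 + R3‖R_L) = 24.50 × 82.35/87.95 = 22.9 V.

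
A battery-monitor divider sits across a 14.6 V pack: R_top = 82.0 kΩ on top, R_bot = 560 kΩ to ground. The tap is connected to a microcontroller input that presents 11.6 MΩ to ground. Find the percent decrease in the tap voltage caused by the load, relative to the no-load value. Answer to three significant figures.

The divider's output (Thévenin) resistance is R_top‖R_bot = 71.53 kΩ.
Fractional drop under load = R_th/(R_th + R_L) = 71.53 / (71.53 + 11600) = 0.006128.
So the output falls by 0.613 %.

0.613 %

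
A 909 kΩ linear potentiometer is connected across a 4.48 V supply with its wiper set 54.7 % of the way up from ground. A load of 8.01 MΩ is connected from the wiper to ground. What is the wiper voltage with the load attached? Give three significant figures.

V ≈ 2.38 V

The wiper splits the pot into (1−α)R = 411.8 kΩ above and αR = 497.2 kΩ below.
Lower section ‖ load = 468.2 kΩ.
V_wiper = 4.48 × 468.2/(411.8 + 468.2) = 2.38 V.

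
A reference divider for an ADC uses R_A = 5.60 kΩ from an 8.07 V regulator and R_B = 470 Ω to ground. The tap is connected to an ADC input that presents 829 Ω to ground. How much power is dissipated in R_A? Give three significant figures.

Total resistance from the source is R_A + (R_B‖R_L) = 5900 Ω, so I = 8.07/5900 Ω = 1.368 mA.
P = I²·R_A = (1.368 mA)² × 5.60 kΩ = 10.5 mW.

P ≈ 10.5 mW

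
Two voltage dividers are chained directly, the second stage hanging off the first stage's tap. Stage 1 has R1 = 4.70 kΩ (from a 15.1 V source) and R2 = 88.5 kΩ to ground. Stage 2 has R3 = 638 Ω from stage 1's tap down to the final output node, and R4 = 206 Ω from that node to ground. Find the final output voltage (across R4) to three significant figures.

V_out ≈ 0.557 V

Stage 2 presents R3+R4 = 844.0 Ω as a load on stage 1's tap.
Stage 1's lower leg becomes R2‖(R3+R4) = 836.0 Ω, so V_mid = 15.1 × 836.0/5536 = 2.280 V.
Stage 2 is itself unloaded: V_out = V_mid × R4/(R3+R4) = 2.280 × 206/844.0 = 0.557 V.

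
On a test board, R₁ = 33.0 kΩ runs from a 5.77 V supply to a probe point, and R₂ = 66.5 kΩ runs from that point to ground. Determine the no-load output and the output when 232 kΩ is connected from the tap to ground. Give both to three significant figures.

Unloaded: 3.86 V; loaded: 3.52 V

Open-circuit: V = 5.77 × 66.5/(33.0 + 66.5) = 3.86 V.
With the load, R₂ becomes R₂‖R_L = 51.69 kΩ, so V = 5.77 × 51.69/84.69 = 3.52 V.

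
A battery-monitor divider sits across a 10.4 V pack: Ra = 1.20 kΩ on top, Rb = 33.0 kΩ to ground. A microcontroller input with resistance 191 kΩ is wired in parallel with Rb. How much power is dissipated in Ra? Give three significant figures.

Total resistance from the source is Ra + (Rb‖R_L) = 29.34 kΩ, so I = 10.4/29.34 kΩ = 0.3545 mA.
P = I²·Ra = (0.3545 mA)² × 1.20 kΩ = 0.151 mW.

P ≈ 0.151 mW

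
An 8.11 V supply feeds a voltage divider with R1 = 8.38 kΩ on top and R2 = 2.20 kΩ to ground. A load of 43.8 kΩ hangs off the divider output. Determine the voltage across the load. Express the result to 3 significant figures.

V_out ≈ 1.62 V

The load sits in parallel with R2: R2‖R_L = (2.20 × 43.8) / (2.20 + 43.8) = 2.095 kΩ.
V_out = 8.11 × 2.095 / (8.38 + 2.095) = 8.11 × 2.095/10.47 = 1.62 V.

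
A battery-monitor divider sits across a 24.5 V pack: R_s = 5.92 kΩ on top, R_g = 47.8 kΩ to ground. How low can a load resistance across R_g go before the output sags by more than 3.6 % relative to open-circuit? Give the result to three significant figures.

R_L(min) ≈ 141 kΩ

Output resistance R_th = R_s‖R_g = (5.92 × 47.8)/53.72 = 5.268 kΩ.
The fractional drop is R_th/(R_th + R_L); requiring this ≤ 0.0360 gives R_L ≥ R_th(1/0.0360 − 1) = 5.268 × 26.78 = 141 kΩ.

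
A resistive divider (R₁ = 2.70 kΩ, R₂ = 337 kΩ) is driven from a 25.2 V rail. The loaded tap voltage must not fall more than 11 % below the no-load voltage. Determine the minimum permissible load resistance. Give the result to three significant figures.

Output resistance R_th = R₁‖R₂ = (2.70 × 337)/339.7 = 2.679 kΩ.
The fractional drop is R_th/(R_th + R_L); requiring this ≤ 0.110 gives R_L ≥ R_th(1/0.110 − 1) = 2.679 × 8.091 = 21.7 kΩ.

R_L(min) ≈ 21.7 kΩ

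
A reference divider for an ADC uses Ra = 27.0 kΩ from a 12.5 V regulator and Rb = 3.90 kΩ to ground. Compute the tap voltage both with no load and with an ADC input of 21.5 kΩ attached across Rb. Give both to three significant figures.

Unloaded: 1.58 V; loaded: 1.36 V

Open-circuit: V = 12.5 × 3.90/(27.0 + 3.90) = 1.58 V.
With the load, Rb becomes Rb‖R_L = 3.301 kΩ, so V = 12.5 × 3.301/30.30 = 1.36 V.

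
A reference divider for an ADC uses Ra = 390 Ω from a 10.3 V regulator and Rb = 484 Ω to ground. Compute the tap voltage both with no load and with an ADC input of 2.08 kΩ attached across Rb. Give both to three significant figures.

Unloaded: 5.70 V; loaded: 5.17 V

Open-circuit: V = 10.3 × 484/(390 + 484) = 5.70 V.
With the load, Rb becomes Rb‖R_L = 392.6 Ω, so V = 10.3 × 392.6/782.6 = 5.17 V.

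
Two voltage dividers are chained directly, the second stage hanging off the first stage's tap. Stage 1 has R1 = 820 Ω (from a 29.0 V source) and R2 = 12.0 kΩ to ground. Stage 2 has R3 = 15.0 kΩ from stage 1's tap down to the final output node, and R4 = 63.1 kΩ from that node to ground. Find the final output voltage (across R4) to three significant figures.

V_out ≈ 21.7 V

Stage 2 presents R3+R4 = 78100 Ω as a load on stage 1's tap.
Stage 1's lower leg becomes R2‖(R3+R4) = 10400 Ω, so V_mid = 29.0 × 10400/11220 = 26.88 V.
Stage 2 is itself unloaded: V_out = V_mid × R4/(R3+R4) = 26.88 × 63100/78100 = 21.7 V.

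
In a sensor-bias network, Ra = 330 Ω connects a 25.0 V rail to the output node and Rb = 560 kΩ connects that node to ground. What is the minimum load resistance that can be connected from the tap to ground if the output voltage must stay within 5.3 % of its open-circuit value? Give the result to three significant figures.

Output resistance R_th = Ra‖Rb = (330 × 560000)/560300 = 329.8 Ω.
The fractional drop is R_th/(R_th + R_L); requiring this ≤ 0.0530 gives R_L ≥ R_th(1/0.0530 − 1) = 329.8 × 17.87 = 5.89 kΩ.

R_L(min) ≈ 5.89 kΩ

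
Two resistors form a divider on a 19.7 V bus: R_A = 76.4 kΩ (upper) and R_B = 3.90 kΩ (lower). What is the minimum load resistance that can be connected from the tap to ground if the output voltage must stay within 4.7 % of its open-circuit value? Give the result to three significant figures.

R_L(min) ≈ 75.2 kΩ

Output resistance R_th = R_A‖R_B = (76.4 × 3.90)/80.30 = 3.711 kΩ.
The fractional drop is R_th/(R_th + R_L); requiring this ≤ 0.0470 gives R_L ≥ R_th(1/0.0470 − 1) = 3.711 × 20.28 = 75.2 kΩ.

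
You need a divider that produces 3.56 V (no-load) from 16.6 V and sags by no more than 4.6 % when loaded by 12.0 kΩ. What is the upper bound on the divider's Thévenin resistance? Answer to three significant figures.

Loading drop = R_th/(R_th + R_L) ≤ 0.0460, so R_th ≤ R_L · ε/(1−ε) = 12.0 kΩ × 0.0460/0.9540 = 579 Ω.

R_th ≤ 579 Ω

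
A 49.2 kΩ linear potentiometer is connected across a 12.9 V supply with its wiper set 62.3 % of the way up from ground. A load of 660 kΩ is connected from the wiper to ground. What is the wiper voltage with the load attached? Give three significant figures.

The wiper splits the pot into (1−α)R = 18.55 kΩ above and αR = 30.65 kΩ below.
Lower section ‖ load = 29.29 kΩ.
V_wiper = 12.9 × 29.29/(18.55 + 29.29) = 7.90 V.

V ≈ 7.90 V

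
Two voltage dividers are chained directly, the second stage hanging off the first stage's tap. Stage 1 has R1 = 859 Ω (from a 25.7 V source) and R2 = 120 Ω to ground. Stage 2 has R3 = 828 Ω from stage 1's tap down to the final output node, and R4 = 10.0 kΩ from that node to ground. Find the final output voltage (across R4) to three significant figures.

Stage 2 presents R3+R4 = 10830 Ω as a load on stage 1's tap.
Stage 1's lower leg becomes R2‖(R3+R4) = 118.7 Ω, so V_mid = 25.7 × 118.7/977.7 = 3.120 V.
Stage 2 is itself unloaded: V_out = V_mid × R4/(R3+R4) = 3.120 × 10000/10830 = 2.88 V.

V_out ≈ 2.88 V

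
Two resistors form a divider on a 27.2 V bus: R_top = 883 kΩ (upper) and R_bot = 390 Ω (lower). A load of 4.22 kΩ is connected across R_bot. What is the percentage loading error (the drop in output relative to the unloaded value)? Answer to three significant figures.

The divider's output (Thévenin) resistance is R_top‖R_bot = 389.8 Ω.
Fractional drop under load = R_th/(R_th + R_L) = 389.8 / (389.8 + 4220) = 0.08456.
So the output falls by 8.46 %.

8.46 %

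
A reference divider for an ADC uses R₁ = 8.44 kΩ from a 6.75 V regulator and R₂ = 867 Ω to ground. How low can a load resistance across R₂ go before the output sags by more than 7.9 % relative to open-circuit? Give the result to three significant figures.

R_L(min) ≈ 9.17 kΩ

Output resistance R_th = R₁‖R₂ = (8440 × 867)/9307 = 786.2 Ω.
The fractional drop is R_th/(R_th + R_L); requiring this ≤ 0.0790 gives R_L ≥ R_th(1/0.0790 − 1) = 786.2 × 11.66 = 9.17 kΩ.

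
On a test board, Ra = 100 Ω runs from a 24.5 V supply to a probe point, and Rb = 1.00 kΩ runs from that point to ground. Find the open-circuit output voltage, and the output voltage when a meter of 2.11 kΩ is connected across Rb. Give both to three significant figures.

Open-circuit: V = 24.5 × 1000/(100 + 1000) = 22.3 V.
With the load, Rb becomes Rb‖R_L = 678.5 Ω, so V = 24.5 × 678.5/778.5 = 21.4 V.

Unloaded: 22.3 V; loaded: 21.4 V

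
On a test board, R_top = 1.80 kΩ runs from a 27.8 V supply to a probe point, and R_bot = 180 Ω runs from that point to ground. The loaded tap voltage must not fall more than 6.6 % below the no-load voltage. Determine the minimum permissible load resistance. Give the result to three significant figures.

R_L(min) ≈ 2.32 kΩ

Output resistance R_th = R_top‖R_bot = (1800 × 180)/1980 = 163.6 Ω.
The fractional drop is R_th/(R_th + R_L); requiring this ≤ 0.0660 gives R_L ≥ R_th(1/0.0660 − 1) = 163.6 × 14.15 = 2.32 kΩ.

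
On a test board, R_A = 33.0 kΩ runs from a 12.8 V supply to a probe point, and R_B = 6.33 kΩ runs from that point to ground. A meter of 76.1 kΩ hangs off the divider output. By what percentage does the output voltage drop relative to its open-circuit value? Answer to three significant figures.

The divider's output (Thévenin) resistance is R_A‖R_B = 5.311 kΩ.
Fractional drop under load = R_th/(R_th + R_L) = 5.311 / (5.311 + 76.1) = 0.06524.
So the output falls by 6.52 %.

6.52 %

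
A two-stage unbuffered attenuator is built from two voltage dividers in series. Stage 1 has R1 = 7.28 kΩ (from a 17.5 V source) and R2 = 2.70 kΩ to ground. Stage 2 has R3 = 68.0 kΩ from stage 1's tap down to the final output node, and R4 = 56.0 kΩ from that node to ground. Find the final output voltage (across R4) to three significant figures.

Stage 2 presents R3+R4 = 124.0 kΩ as a load on stage 1's tap.
Stage 1's lower leg becomes R2‖(R3+R4) = 2.642 kΩ, so V_mid = 17.5 × 2.642/9.922 = 4.660 V.
Stage 2 is itself unloaded: V_out = V_mid × R4/(R3+R4) = 4.660 × 56.0/124.0 = 2.10 V.

V_out ≈ 2.10 V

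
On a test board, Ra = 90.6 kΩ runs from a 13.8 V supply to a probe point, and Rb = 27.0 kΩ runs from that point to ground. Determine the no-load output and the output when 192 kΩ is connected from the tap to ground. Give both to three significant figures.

Open-circuit: V = 13.8 × 27.0/(90.6 + 27.0) = 3.17 V.
With the load, Rb becomes Rb‖R_L = 23.67 kΩ, so V = 13.8 × 23.67/114.3 = 2.86 V.

Unloaded: 3.17 V; loaded: 2.86 V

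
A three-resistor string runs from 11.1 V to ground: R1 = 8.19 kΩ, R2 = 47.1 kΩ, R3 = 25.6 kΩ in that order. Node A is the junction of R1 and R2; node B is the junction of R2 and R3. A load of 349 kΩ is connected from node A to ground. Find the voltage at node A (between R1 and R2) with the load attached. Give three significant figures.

Below node A the series string R2+R3 = 72.70 kΩ sits in parallel with the 349 kΩ load: 60.17 kΩ.
V_A = 11.1 × 60.17/(8.19 + 60.17) = 9.77 V.

V ≈ 9.77 V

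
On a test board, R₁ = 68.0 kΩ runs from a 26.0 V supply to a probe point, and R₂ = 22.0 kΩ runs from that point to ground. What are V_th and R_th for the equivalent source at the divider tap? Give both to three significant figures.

V_th = 6.36 V, R_th = 16.6 kΩ

V_th is the open-circuit tap voltage: 26.0 × 22.0/(68.0 + 22.0) = 6.36 V.
With the supply zeroed, R₁ and R₂ appear in parallel from the tap: R_th = R₁‖R₂ = (68.0 × 22.0)/90.00 = 16.6 kΩ.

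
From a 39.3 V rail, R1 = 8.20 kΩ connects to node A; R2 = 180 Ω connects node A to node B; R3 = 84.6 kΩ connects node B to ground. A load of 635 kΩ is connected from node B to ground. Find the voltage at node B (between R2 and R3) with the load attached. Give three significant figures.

V ≈ 35.3 V

At node B, R3 is in parallel with the load: R3‖R_L = 74650 Ω.
Below node A the resistance is R2 + (R3‖R_L) = 74830 Ω, so V_A = 39.3 × 74830/83030 = 35.42 V.
Then V_B = V_A × (R3‖R_L)/(R2 + R3‖R_L) = 35.42 × 74650/74830 = 35.3 V.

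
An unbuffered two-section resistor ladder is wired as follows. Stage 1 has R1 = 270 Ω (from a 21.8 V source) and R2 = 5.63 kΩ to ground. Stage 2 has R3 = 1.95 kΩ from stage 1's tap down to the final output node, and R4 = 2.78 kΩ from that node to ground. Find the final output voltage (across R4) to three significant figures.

V_out ≈ 11.6 V

Stage 2 presents R3+R4 = 4730 Ω as a load on stage 1's tap.
Stage 1's lower leg becomes R2‖(R3+R4) = 2570 Ω, so V_mid = 21.8 × 2570/2840 = 19.73 V.
Stage 2 is itself unloaded: V_out = V_mid × R4/(R3+R4) = 19.73 × 2780/4730 = 11.6 V.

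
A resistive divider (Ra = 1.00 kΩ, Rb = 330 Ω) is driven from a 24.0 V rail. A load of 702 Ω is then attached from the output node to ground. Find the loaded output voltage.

The load sits in parallel with Rb: Rb‖R_L = (330 × 702) / (330 + 702) = 224.5 Ω.
V_out = 24.0 × 224.5 / (1000 + 224.5) = 24.0 × 224.5/1224 = 4.40 V.

V_out ≈ 4.40 V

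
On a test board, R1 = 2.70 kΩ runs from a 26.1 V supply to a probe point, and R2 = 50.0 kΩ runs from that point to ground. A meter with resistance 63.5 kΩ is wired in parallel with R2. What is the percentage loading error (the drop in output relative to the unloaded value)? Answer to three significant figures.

3.88 %

The divider's output (Thévenin) resistance is R1‖R2 = 2.562 kΩ.
Fractional drop under load = R_th/(R_th + R_L) = 2.562 / (2.562 + 63.5) = 0.03878.
So the output falls by 3.88 %.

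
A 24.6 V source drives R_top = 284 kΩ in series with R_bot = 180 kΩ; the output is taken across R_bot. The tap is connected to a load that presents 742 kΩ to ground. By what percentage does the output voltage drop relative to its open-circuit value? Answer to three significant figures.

12.9 %

The divider's output (Thévenin) resistance is R_top‖R_bot = 110.2 kΩ.
Fractional drop under load = R_th/(R_th + R_L) = 110.2 / (110.2 + 742) = 0.1293.
So the output falls by 12.9 %.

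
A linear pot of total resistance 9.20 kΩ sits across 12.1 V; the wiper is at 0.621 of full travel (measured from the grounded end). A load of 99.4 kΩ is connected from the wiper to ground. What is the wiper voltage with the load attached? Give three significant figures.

The wiper splits the pot into (1−α)R = 3.487 kΩ above and αR = 5.713 kΩ below.
Lower section ‖ load = 5.403 kΩ.
V_wiper = 12.1 × 5.403/(3.487 + 5.403) = 7.35 V.

V ≈ 7.35 V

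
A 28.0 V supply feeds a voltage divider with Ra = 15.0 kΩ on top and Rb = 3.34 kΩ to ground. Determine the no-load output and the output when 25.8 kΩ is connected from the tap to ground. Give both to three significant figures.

Unloaded: 5.10 V; loaded: 4.61 V

Open-circuit: V = 28.0 × 3.34/(15.0 + 3.34) = 5.10 V.
With the load, Rb becomes Rb‖R_L = 2.957 kΩ, so V = 28.0 × 2.957/17.96 = 4.61 V.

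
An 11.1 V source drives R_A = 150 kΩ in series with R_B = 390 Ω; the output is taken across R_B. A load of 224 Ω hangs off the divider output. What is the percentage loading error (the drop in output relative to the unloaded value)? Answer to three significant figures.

63.5 %

Unloaded V = 11.1 × 390/150400 = 0.02879 V.
Loaded: R_B‖R_L = 142.3 Ω, giving V = 11.1 × 142.3/150100 = 0.01052 V.
Drop = (0.02879 − 0.01052) / 0.02879 = 63.5 %.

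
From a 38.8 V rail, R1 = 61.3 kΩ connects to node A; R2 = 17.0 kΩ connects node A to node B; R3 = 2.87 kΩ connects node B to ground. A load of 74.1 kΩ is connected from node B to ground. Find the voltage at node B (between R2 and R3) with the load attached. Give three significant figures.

V ≈ 1.32 V

At node B, R3 is in parallel with the load: R3‖R_L = 2.763 kΩ.
Below node A the resistance is R2 + (R3‖R_L) = 19.76 kΩ, so V_A = 38.8 × 19.76/81.06 = 9.459 V.
Then V_B = V_A × (R3‖R_L)/(R2 + R3‖R_L) = 9.459 × 2.763/19.76 = 1.32 V.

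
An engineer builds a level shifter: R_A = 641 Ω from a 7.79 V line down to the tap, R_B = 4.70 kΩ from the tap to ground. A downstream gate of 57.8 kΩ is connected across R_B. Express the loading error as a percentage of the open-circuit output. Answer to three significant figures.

The divider's output (Thévenin) resistance is R_A‖R_B = 564.1 Ω.
Fractional drop under load = R_th/(R_th + R_L) = 564.1 / (564.1 + 57800) = 0.009665.
So the output falls by 0.966 %.

0.966 %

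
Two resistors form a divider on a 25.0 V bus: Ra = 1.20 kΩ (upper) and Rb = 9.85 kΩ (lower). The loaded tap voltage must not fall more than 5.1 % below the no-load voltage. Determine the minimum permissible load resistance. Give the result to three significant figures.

Output resistance R_th = Ra‖Rb = (1.20 × 9.85)/11.05 = 1.070 kΩ.
The fractional drop is R_th/(R_th + R_L); requiring this ≤ 0.0510 gives R_L ≥ R_th(1/0.0510 − 1) = 1.070 × 18.61 = 19.9 kΩ.

R_L(min) ≈ 19.9 kΩ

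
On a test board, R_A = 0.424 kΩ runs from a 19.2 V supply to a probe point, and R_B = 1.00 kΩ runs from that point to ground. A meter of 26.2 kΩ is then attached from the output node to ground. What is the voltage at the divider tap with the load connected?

V_out ≈ 13.3 V

The load sits in parallel with R_B: R_B‖R_L = (1000 × 26200) / (1000 + 26200) = 963.2 Ω.
V_out = 19.2 × 963.2 / (424 + 963.2) = 19.2 × 963.2/1387 = 13.3 V.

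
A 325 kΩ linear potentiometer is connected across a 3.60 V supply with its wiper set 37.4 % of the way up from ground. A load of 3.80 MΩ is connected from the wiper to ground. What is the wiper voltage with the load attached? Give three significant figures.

The wiper splits the pot into (1−α)R = 203.4 kΩ above and αR = 121.5 kΩ below.
Lower section ‖ load = 117.8 kΩ.
V_wiper = 3.60 × 117.8/(203.4 + 117.8) = 1.32 V.

V ≈ 1.32 V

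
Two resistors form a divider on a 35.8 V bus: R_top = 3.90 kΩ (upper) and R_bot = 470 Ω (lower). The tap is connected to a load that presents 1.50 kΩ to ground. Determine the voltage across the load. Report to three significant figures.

V_out ≈ 3.01 V

The load sits in parallel with R_bot: R_bot‖R_L = (470 × 1500) / (470 + 1500) = 357.9 Ω.
V_out = 35.8 × 357.9 / (3900 + 357.9) = 35.8 × 357.9/4258 = 3.01 V.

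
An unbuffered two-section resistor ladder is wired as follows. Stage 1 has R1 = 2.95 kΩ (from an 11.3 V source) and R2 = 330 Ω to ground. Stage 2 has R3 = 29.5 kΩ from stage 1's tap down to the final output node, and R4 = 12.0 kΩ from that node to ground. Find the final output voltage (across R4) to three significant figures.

Stage 2 presents R3+R4 = 41500 Ω as a load on stage 1's tap.
Stage 1's lower leg becomes R2‖(R3+R4) = 327.4 Ω, so V_mid = 11.3 × 327.4/3277 = 1.129 V.
Stage 2 is itself unloaded: V_out = V_mid × R4/(R3+R4) = 1.129 × 12000/41500 = 0.326 V.

V_out ≈ 0.326 V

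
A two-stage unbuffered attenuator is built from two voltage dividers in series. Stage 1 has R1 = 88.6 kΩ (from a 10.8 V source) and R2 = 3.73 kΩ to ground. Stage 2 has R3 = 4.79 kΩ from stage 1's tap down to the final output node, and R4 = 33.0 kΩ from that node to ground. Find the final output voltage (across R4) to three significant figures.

Stage 2 presents R3+R4 = 37.79 kΩ as a load on stage 1's tap.
Stage 1's lower leg becomes R2‖(R3+R4) = 3.395 kΩ, so V_mid = 10.8 × 3.395/91.99 = 0.3986 V.
Stage 2 is itself unloaded: V_out = V_mid × R4/(R3+R4) = 0.3986 × 33.0/37.79 = 0.348 V.

V_out ≈ 0.348 V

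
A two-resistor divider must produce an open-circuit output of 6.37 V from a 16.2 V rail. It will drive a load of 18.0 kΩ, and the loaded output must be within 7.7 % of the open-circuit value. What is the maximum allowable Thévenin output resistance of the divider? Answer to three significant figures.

Loading drop = R_th/(R_th + R_L) ≤ 0.0770, so R_th ≤ R_L · ε/(1−ε) = 18.0 kΩ × 0.0770/0.9230 = 1.50 kΩ.
(Any R1, R2 with R2/(R1+R2) = 0.393 and R1‖R2 ≤ 1.50 kΩ will meet the spec.)

R_th ≤ 1.50 kΩ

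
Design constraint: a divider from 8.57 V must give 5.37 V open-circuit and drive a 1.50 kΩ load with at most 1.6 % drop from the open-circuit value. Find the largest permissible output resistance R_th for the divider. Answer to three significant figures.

Loading drop = R_th/(R_th + R_L) ≤ 0.0160, so R_th ≤ R_L · ε/(1−ε) = 1.50 kΩ × 0.0160/0.9840 = 24.4 Ω.

R_th ≤ 24.4 Ω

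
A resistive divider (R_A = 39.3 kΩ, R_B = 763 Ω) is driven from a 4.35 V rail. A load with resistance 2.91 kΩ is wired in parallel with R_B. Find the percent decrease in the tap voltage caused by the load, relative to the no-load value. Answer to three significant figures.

20.5 %

Unloaded V = 4.35 × 763/40060 = 0.08285 V.
Loaded: R_B‖R_L = 604.5 Ω, giving V = 4.35 × 604.5/39900 = 0.06590 V.
Drop = (0.08285 − 0.06590) / 0.08285 = 20.5 %.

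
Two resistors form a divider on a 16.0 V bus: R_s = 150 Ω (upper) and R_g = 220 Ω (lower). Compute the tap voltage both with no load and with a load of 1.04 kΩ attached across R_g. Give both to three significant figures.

Open-circuit: V = 16.0 × 220/(150 + 220) = 9.51 V.
With the load, R_g becomes R_g‖R_L = 181.6 Ω, so V = 16.0 × 181.6/331.6 = 8.76 V.

Unloaded: 9.51 V; loaded: 8.76 V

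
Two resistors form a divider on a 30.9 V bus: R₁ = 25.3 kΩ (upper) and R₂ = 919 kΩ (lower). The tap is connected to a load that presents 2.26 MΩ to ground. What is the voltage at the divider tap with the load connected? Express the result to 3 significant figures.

The load sits in parallel with R₂: R₂‖R_L = (919 × 2260) / (919 + 2260) = 653.3 kΩ.
V_out = 30.9 × 653.3 / (25.3 + 653.3) = 30.9 × 653.3/678.6 = 29.7 V.
(Unloaded it would have been 30.1 V.)

V_out ≈ 29.7 V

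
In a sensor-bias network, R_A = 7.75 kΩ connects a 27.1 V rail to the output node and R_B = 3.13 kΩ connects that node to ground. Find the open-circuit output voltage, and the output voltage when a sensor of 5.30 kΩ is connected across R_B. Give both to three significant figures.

Unloaded: 7.80 V; loaded: 5.49 V

Open-circuit: V = 27.1 × 3.13/(7.75 + 3.13) = 7.80 V.
With the load, R_B becomes R_B‖R_L = 1.968 kΩ, so V = 27.1 × 1.968/9.718 = 5.49 V.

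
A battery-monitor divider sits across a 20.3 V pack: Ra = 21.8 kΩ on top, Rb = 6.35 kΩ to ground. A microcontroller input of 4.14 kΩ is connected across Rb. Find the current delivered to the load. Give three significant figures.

Rb‖R_L = 2.506 kΩ; V_out = 20.3 × 2.506/24.31 = 2.093 V.
I_L = V_out / R_L = 2.093 / 4.14 kΩ = 0.506 mA.

I_L ≈ 0.506 mA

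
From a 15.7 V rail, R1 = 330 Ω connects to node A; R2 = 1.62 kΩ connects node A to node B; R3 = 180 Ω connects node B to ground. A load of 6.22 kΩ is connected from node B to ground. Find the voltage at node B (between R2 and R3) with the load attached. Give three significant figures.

At node B, R3 is in parallel with the load: R3‖R_L = 174.9 Ω.
Below node A the resistance is R2 + (R3‖R_L) = 1795 Ω, so V_A = 15.7 × 1795/2125 = 13.26 V.
Then V_B = V_A × (R3‖R_L)/(R2 + R3‖R_L) = 13.26 × 174.9/1795 = 1.29 V.

V ≈ 1.29 V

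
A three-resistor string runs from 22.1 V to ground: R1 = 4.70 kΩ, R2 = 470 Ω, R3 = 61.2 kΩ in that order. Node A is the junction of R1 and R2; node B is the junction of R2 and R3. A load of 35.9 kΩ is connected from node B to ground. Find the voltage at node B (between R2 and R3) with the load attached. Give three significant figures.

V ≈ 18.0 V

At node B, R3 is in parallel with the load: R3‖R_L = 22630 Ω.
Below node A the resistance is R2 + (R3‖R_L) = 23100 Ω, so V_A = 22.1 × 23100/27800 = 18.36 V.
Then V_B = V_A × (R3‖R_L)/(R2 + R3‖R_L) = 18.36 × 22630/23100 = 18.0 V.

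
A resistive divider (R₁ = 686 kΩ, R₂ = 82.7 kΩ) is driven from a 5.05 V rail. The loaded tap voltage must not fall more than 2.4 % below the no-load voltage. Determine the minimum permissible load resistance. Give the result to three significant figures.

Output resistance R_th = R₁‖R₂ = (686 × 82.7)/768.7 = 73.80 kΩ.
The fractional drop is R_th/(R_th + R_L); requiring this ≤ 0.0240 gives R_L ≥ R_th(1/0.0240 − 1) = 73.80 × 40.67 = 3.00 MΩ.

R_L(min) ≈ 3.00 MΩ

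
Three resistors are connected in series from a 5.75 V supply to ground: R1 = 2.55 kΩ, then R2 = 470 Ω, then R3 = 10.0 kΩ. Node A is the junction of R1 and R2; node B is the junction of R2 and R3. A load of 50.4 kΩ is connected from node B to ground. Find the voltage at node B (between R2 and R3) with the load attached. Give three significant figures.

V ≈ 4.22 V

At node B, R3 is in parallel with the load: R3‖R_L = 8344 Ω.
Below node A the resistance is R2 + (R3‖R_L) = 8814 Ω, so V_A = 5.75 × 8814/11360 = 4.460 V.
Then V_B = V_A × (R3‖R_L)/(R2 + R3‖R_L) = 4.460 × 8344/8814 = 4.22 V.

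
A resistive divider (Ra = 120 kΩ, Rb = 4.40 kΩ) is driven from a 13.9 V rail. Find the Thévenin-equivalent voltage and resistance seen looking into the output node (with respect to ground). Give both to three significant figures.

V_th = 0.492 V, R_th = 4.24 kΩ

V_th is the open-circuit tap voltage: 13.9 × 4.40/(120 + 4.40) = 0.492 V.
With the supply zeroed, Ra and Rb appear in parallel from the tap: R_th = Ra‖Rb = (120 × 4.40)/124.4 = 4.24 kΩ.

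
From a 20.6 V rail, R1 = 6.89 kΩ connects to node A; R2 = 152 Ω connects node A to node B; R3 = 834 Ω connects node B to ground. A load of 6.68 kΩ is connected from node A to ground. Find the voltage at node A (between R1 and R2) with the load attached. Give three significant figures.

V ≈ 2.28 V

Below node A the series string R2+R3 = 986.0 Ω sits in parallel with the 6680 Ω load: 859.2 Ω.
V_A = 20.6 × 859.2/(6890 + 859.2) = 2.28 V.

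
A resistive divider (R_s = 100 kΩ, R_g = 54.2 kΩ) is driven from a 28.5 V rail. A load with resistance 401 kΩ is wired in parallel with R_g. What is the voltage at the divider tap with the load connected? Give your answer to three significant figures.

The load sits in parallel with R_g: R_g‖R_L = (54.2 × 401) / (54.2 + 401) = 47.75 kΩ.
V_out = 28.5 × 47.75 / (100 + 47.75) = 28.5 × 47.75/147.7 = 9.21 V.

V_out ≈ 9.21 V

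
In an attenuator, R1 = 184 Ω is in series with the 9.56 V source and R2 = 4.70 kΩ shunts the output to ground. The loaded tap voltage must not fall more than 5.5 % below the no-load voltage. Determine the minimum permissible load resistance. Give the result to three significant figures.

Output resistance R_th = R1‖R2 = (184 × 4700)/4884 = 177.1 Ω.
The fractional drop is R_th/(R_th + R_L); requiring this ≤ 0.0550 gives R_L ≥ R_th(1/0.0550 − 1) = 177.1 × 17.18 = 3.04 kΩ.

R_L(min) ≈ 3.04 kΩ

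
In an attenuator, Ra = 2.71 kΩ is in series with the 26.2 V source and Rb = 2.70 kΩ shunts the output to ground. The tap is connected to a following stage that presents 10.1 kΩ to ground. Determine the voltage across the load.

V_out ≈ 11.5 V

The load sits in parallel with Rb: Rb‖R_L = (2.70 × 10.1) / (2.70 + 10.1) = 2.130 kΩ.
V_out = 26.2 × 2.130 / (2.71 + 2.130) = 26.2 × 2.130/4.840 = 11.5 V.
(Unloaded it would have been 13.1 V.)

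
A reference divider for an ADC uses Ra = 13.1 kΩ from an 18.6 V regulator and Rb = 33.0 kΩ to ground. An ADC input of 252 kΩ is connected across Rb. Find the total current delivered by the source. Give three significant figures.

Rb‖R_L = 29.18 kΩ, so the source sees Ra + Rb‖R_L = 42.28 kΩ.
I = 18.6 V / 42.28 kΩ = 0.440 mA.

I ≈ 0.440 mA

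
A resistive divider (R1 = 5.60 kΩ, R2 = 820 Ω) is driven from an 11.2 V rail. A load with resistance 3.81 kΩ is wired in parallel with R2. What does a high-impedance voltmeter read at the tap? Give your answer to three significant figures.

The load sits in parallel with R2: R2‖R_L = (820 × 3810) / (820 + 3810) = 674.8 Ω.
V_out = 11.2 × 674.8 / (5600 + 674.8) = 11.2 × 674.8/6275 = 1.20 V.

V_out ≈ 1.20 V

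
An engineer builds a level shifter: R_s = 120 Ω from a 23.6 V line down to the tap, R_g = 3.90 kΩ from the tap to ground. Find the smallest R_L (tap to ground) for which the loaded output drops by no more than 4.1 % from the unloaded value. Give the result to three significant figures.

Output resistance R_th = R_s‖R_g = (120 × 3900)/4020 = 116.4 Ω.
The fractional drop is R_th/(R_th + R_L); requiring this ≤ 0.0410 gives R_L ≥ R_th(1/0.0410 − 1) = 116.4 × 23.39 = 2.72 kΩ.

R_L(min) ≈ 2.72 kΩ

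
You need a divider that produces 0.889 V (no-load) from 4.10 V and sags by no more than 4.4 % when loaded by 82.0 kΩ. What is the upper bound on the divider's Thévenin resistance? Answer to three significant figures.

R_th ≤ 3.77 kΩ

Loading drop = R_th/(R_th + R_L) ≤ 0.0440, so R_th ≤ R_L · ε/(1−ε) = 82.0 kΩ × 0.0440/0.9560 = 3.77 kΩ.
(Any R1, R2 with R2/(R1+R2) = 0.217 and R1‖R2 ≤ 3.77 kΩ will meet the spec.)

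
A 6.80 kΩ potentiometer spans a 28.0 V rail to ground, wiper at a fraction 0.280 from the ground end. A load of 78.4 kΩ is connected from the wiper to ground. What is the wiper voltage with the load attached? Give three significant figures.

V ≈ 7.71 V

The wiper splits the pot into (1−α)R = 4.896 kΩ above and αR = 1.904 kΩ below.
Lower section ‖ load = 1.859 kΩ.
V_wiper = 28.0 × 1.859/(4.896 + 1.859) = 7.71 V.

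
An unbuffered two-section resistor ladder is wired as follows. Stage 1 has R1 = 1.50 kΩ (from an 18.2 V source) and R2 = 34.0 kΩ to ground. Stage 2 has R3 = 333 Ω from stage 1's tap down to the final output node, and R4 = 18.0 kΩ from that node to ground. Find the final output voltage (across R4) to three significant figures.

V_out ≈ 15.9 V

Stage 2 presents R3+R4 = 18330 Ω as a load on stage 1's tap.
Stage 1's lower leg becomes R2‖(R3+R4) = 11910 Ω, so V_mid = 18.2 × 11910/13410 = 16.16 V.
Stage 2 is itself unloaded: V_out = V_mid × R4/(R3+R4) = 16.16 × 18000/18330 = 15.9 V.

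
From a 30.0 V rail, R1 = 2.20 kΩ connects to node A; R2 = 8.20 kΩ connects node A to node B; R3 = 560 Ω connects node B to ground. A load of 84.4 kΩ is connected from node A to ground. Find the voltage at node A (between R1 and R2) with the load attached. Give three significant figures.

Below node A the series string R2+R3 = 8760 Ω sits in parallel with the 84400 Ω load: 7936 Ω.
V_A = 30.0 × 7936/(2200 + 7936) = 23.5 V.

V ≈ 23.5 V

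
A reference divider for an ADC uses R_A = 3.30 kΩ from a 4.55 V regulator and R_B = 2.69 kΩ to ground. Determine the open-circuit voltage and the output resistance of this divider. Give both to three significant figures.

V_th is the open-circuit tap voltage: 4.55 × 2.69/(3.30 + 2.69) = 2.04 V.
With the supply zeroed, R_A and R_B appear in parallel from the tap: R_th = R_A‖R_B = (3.30 × 2.69)/5.990 = 1.48 kΩ.

V_th = 2.04 V, R_th = 1.48 kΩ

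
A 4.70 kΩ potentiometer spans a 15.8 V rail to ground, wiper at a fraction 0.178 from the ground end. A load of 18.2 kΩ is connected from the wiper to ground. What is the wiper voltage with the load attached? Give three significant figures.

The wiper splits the pot into (1−α)R = 3863 Ω above and αR = 836.6 Ω below.
Lower section ‖ load = 799.8 Ω.
V_wiper = 15.8 × 799.8/(3863 + 799.8) = 2.71 V.

V ≈ 2.71 V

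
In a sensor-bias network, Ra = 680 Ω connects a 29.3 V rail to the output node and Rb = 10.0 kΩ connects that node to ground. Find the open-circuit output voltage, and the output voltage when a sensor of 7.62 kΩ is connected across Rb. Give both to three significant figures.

Unloaded: 27.4 V; loaded: 25.3 V

Open-circuit: V = 29.3 × 10000/(680 + 10000) = 27.4 V.
With the load, Rb becomes Rb‖R_L = 4325 Ω, so V = 29.3 × 4325/5005 = 25.3 V.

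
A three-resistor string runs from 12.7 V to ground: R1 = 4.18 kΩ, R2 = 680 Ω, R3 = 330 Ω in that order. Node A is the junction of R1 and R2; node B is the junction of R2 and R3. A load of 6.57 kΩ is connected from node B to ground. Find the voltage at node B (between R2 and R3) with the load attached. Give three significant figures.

At node B, R3 is in parallel with the load: R3‖R_L = 314.2 Ω.
Below node A the resistance is R2 + (R3‖R_L) = 994.2 Ω, so V_A = 12.7 × 994.2/5174 = 2.440 V.
Then V_B = V_A × (R3‖R_L)/(R2 + R3‖R_L) = 2.440 × 314.2/994.2 = 0.771 V.

V ≈ 0.771 V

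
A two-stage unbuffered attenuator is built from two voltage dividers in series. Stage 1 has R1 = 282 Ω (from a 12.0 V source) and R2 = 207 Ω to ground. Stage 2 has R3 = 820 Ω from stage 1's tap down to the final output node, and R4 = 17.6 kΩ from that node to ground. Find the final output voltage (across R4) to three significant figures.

V_out ≈ 4.82 V

Stage 2 presents R3+R4 = 18420 Ω as a load on stage 1's tap.
Stage 1's lower leg becomes R2‖(R3+R4) = 204.7 Ω, so V_mid = 12.0 × 204.7/486.7 = 5.047 V.
Stage 2 is itself unloaded: V_out = V_mid × R4/(R3+R4) = 5.047 × 17600/18420 = 4.82 V.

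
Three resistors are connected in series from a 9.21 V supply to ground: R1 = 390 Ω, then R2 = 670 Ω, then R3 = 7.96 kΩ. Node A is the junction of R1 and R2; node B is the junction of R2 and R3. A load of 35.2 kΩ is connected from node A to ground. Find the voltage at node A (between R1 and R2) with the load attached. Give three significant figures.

Below node A the series string R2+R3 = 8630 Ω sits in parallel with the 35200 Ω load: 6931 Ω.
V_A = 9.21 × 6931/(390 + 6931) = 8.72 V.

V ≈ 8.72 V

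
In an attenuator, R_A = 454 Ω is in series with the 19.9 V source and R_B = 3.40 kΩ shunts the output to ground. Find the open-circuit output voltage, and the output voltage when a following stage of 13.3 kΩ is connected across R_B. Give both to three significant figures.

Unloaded: 17.6 V; loaded: 17.0 V

Open-circuit: V = 19.9 × 3400/(454 + 3400) = 17.6 V.
With the load, R_B becomes R_B‖R_L = 2708 Ω, so V = 19.9 × 2708/3162 = 17.0 V.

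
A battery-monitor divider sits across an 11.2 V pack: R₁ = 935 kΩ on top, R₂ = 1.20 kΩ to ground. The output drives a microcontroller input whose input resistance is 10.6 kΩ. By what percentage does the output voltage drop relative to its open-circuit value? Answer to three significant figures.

10.2 %

Unloaded V = 11.2 × 1.20/936.2 = 0.014356 V.
Loaded: R₂‖R_L = 1.078 kΩ, giving V = 11.2 × 1.078/936.1 = 0.012898 V.
Drop = (0.014356 − 0.012898) / 0.014356 = 10.2 %.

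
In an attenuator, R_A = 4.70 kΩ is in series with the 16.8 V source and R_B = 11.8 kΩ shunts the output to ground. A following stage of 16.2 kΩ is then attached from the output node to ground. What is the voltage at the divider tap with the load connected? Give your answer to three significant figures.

V_out ≈ 9.95 V

The load sits in parallel with R_B: R_B‖R_L = (11.8 × 16.2) / (11.8 + 16.2) = 6.827 kΩ.
V_out = 16.8 × 6.827 / (4.70 + 6.827) = 16.8 × 6.827/11.53 = 9.95 V.
(Unloaded it would have been 12.0 V.)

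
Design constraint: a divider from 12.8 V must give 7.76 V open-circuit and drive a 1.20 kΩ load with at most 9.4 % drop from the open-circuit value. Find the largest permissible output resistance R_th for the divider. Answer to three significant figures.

Loading drop = R_th/(R_th + R_L) ≤ 0.0940, so R_th ≤ R_L · ε/(1−ε) = 1.20 kΩ × 0.0940/0.9060 = 125 Ω.

R_th ≤ 125 Ω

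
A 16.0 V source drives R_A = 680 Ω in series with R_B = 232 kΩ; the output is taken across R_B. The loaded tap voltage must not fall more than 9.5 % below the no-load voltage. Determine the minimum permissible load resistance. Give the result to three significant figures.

R_L(min) ≈ 6.46 kΩ

Output resistance R_th = R_A‖R_B = (680 × 232000)/232700 = 678.0 Ω.
The fractional drop is R_th/(R_th + R_L); requiring this ≤ 0.0950 gives R_L ≥ R_th(1/0.0950 − 1) = 678.0 × 9.526 = 6.46 kΩ.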